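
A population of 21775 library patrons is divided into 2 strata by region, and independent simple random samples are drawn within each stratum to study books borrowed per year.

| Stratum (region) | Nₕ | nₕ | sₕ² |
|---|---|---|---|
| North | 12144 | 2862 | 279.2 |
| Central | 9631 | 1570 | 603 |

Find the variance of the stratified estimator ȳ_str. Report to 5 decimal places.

Var(ȳ_str) = Σₕ Wₕ²(1 − fₕ)sₕ²/nₕ with Wₕ = Nₕ/N, N = 21775.
North: Wₕ = 0.55770379; term = 0.55770379²·(1 − 0.23567194)·279.2/2862 = 0.02319171.
Central: Wₕ = 0.44229621; term = 0.44229621²·(1 − 0.16301526)·603/1570 = 0.06288711.
Sum = 0.08607882.

0.08608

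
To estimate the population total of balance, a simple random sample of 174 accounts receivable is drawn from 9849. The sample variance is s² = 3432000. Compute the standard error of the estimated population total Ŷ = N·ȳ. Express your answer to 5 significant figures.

1.3709 × 10^6

Var(Ŷ) = N²·Var(ȳ) = N²·(1 − n/N)·s²/n.
f = 174/9849 = 0.01766677; Var(ȳ) = 0.98233323·3432000/174 = 19375.676.
Var(Ŷ) = 9849² · 19375.676 = 1.8794948 × 10^12.
SE(Ŷ) = √(1.8794948 × 10^12) = 1.3709 × 10^6.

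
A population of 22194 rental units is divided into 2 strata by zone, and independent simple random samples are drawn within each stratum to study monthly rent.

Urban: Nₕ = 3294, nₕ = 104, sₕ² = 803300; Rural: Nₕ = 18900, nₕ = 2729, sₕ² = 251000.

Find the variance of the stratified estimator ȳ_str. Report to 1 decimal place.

Var(ȳ_str) = Σₕ Wₕ²(1 − fₕ)sₕ²/nₕ with Wₕ = Nₕ/N, N = 22194.
Urban: Wₕ = 0.14841849; term = 0.14841849²·(1 − 0.03157256)·803300/104 = 164.77357.
Rural: Wₕ = 0.85158151; term = 0.85158151²·(1 − 0.14439153)·251000/2729 = 57.068664.
Sum = 221.84223.

221.8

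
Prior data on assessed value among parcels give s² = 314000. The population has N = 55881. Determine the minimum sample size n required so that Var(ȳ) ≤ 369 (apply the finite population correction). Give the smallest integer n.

839

Without fpc, n₀ = s²/D = 314000/369 = 850.9485.
With fpc, (1 − n/N)·s²/n ≤ D requires n ≥ n₀/(1 + n₀/N) = 850.9485/(1 + 850.9485/55881) = 838.1847.
Rounding up, n = 839.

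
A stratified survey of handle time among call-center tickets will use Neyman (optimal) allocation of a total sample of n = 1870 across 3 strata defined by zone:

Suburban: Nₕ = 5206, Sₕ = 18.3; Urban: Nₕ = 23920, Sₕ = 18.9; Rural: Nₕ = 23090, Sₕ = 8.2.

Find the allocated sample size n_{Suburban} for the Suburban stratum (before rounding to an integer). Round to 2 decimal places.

Neyman allocation: nₕ = n·NₕSₕ / Σⱼ NⱼSⱼ.
Σ NⱼSⱼ = 5206·18.3 + 23920·18.9 + 23090·8.2 = 736695.8.
n_{Suburban} = 1870·5206·18.3 / 736695.8 = 241.83.

241.83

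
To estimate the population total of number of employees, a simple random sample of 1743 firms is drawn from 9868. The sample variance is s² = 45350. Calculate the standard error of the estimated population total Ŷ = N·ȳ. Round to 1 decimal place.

Var(Ŷ) = N²·Var(ȳ) = N²·(1 − n/N)·s²/n.
f = 1743/9868 = 0.17663154; Var(ȳ) = 0.82336846·45350/1743 = 21.422696.
Var(Ŷ) = 9868² · 21.422696 = 2.086087 × 10^9.
SE(Ŷ) = √(2.086087 × 10^9) = 45673.7.

45673.7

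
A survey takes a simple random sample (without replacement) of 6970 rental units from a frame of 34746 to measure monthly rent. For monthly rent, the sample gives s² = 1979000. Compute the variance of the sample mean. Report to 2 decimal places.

Under SRS without replacement, Var(ȳ) = (1 − f)·s²/n with f = n/N = 6970/34746 = 0.20059863.
Var(ȳ) = (1 − 0.20059863)·1979000/6970 = 0.79940137·283.93113 = 226.97494.

226.97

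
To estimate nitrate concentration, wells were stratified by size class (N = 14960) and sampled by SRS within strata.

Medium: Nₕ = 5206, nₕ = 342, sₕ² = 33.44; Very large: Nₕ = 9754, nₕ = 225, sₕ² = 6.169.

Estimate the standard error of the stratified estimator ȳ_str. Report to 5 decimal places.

Var(ȳ_str) = Σₕ Wₕ²(1 − fₕ)sₕ²/nₕ with Wₕ = Nₕ/N, N = 14960.
Medium: Wₕ = 0.34799465; term = 0.34799465²·(1 − 0.06569343)·33.44/342 = 0.011063046.
Very large: Wₕ = 0.65200535; term = 0.65200535²·(1 − 0.02306746)·6.169/225 = 0.011386733.
Sum = 0.022449779.
SE = √(0.022449779) = 0.14983.

0.14983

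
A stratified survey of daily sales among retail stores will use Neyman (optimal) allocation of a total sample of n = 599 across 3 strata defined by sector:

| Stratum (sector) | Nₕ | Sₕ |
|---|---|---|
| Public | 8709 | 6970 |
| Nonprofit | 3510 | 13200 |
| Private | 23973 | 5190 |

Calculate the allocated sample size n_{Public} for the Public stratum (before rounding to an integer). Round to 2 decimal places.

157.10

Neyman allocation: nₕ = n·NₕSₕ / Σⱼ NⱼSⱼ.
Σ NⱼSⱼ = 8709·6970 + 3510·13200 + 23973·5190 = 2.314536 × 10^8.
n_{Public} = 599·8709·6970 / (2.314536 × 10^8) = 157.10.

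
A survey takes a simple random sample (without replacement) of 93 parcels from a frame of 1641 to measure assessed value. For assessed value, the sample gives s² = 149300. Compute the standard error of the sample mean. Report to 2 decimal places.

38.92

Under SRS without replacement, Var(ȳ) = (1 − f)·s²/n with f = n/N = 93/1641 = 0.05667276.
Var(ȳ) = (1 − 0.05667276)·149300/93 = 0.94332724·1605.3763 = 1514.3952.
SE(ȳ) = √(1514.3952) = 38.92.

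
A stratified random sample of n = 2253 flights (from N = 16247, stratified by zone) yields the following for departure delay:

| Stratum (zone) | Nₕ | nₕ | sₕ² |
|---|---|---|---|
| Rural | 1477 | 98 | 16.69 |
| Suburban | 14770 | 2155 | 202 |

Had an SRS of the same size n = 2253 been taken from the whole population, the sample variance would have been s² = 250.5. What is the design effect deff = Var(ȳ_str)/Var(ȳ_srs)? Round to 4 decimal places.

0.7046

Var(ȳ_str) = Σ Wₕ²(1−fₕ)sₕ²/nₕ with Wₕ = Nₕ/16247:
  Rural: (1477/16247)²·(1−98/1477)·16.69/98 = 0.0013141007
  Suburban: (14770/16247)²·(1−2155/14770)·202/2155 = 0.066164568
  → Var(ȳ_str) = 0.067478669.
Var(ȳ_srs) = (1 − 2253/16247)·250.5/2253 = 0.095766855.
deff = 0.067478669 / 0.095766855 = 0.7046.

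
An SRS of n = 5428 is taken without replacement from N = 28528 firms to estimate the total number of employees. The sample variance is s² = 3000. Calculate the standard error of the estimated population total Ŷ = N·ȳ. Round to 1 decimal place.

Var(Ŷ) = N²·Var(ȳ) = N²·(1 − n/N)·s²/n.
f = 5428/28528 = 0.19026921; Var(ȳ) = 0.80973079·3000/5428 = 0.44752991.
Var(Ŷ) = 28528² · 0.44752991 = 3.6422078 × 10^8.
SE(Ŷ) = √(3.6422078 × 10^8) = 19084.6.

19084.6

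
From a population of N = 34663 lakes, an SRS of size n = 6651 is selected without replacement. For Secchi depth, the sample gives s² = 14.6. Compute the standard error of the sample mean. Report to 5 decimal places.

0.04212

Under SRS without replacement, Var(ȳ) = (1 − f)·s²/n with f = n/N = 6651/34663 = 0.19187606.
Var(ȳ) = (1 − 0.19187606)·14.6/6651 = 0.80812394·0.0021951586 = 0.0017739602.
SE(ȳ) = √(0.0017739602) = 0.04212.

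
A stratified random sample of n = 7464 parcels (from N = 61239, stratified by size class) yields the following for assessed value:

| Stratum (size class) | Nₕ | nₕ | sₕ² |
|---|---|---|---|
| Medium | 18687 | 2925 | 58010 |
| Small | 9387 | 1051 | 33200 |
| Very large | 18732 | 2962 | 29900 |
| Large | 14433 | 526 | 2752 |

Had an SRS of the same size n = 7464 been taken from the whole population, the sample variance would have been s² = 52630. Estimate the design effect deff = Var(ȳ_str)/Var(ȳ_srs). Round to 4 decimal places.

0.5317

Var(ȳ_str) = Σ Wₕ²(1−fₕ)sₕ²/nₕ with Wₕ = Nₕ/61239:
  Medium: (18687/61239)²·(1−2925/18687)·58010/2925 = 1.5576566
  Small: (9387/61239)²·(1−1051/9387)·33200/1051 = 0.65911882
  Very large: (18732/61239)²·(1−2962/18732)·29900/2962 = 0.79514402
  Large: (14433/61239)²·(1−526/14433)·2752/526 = 0.28002485
  → Var(ȳ_str) = 3.2919443.
Var(ȳ_srs) = (1 − 7464/61239)·52630/7464 = 6.1917593.
deff = 3.2919443 / 6.1917593 = 0.5317.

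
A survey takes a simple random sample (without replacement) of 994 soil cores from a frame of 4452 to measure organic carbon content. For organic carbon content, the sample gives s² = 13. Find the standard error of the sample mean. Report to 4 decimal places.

0.1008

Under SRS without replacement, Var(ȳ) = (1 − f)·s²/n with f = n/N = 994/4452 = 0.22327044.
Var(ȳ) = (1 − 0.22327044)·13/994 = 0.77672956·0.013078471 = 0.010158435.
SE(ȳ) = √(0.010158435) = 0.1008.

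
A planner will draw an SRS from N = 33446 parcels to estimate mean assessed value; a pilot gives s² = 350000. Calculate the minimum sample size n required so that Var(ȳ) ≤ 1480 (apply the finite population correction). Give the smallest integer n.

235

Without fpc, n₀ = s²/D = 350000/1480 = 236.4865.
With fpc, (1 − n/N)·s²/n ≤ D requires n ≥ n₀/(1 + n₀/N) = 236.4865/(1 + 236.4865/33446) = 234.8261.
Rounding up, n = 235.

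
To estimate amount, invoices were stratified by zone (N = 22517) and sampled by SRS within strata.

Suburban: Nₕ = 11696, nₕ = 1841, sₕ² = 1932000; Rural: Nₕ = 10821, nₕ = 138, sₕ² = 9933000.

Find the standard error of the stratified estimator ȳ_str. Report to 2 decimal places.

Var(ȳ_str) = Σₕ Wₕ²(1 − fₕ)sₕ²/nₕ with Wₕ = Nₕ/N, N = 22517.
Suburban: Wₕ = 0.51942976; term = 0.51942976²·(1 − 0.15740424)·1932000/1841 = 238.57573.
Rural: Wₕ = 0.48057024; term = 0.48057024²·(1 − 0.01275298)·9933000/138 = 16411.222.
Sum = 16649.798.
SE = √(16649.798) = 129.03.

129.03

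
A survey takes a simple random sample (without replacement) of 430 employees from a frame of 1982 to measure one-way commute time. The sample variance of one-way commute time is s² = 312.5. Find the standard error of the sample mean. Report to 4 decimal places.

0.7544

Under SRS without replacement, Var(ȳ) = (1 − f)·s²/n with f = n/N = 430/1982 = 0.21695257.
Var(ȳ) = (1 − 0.21695257)·312.5/430 = 0.78304743·0.72674419 = 0.56907516.
SE(ȳ) = √(0.56907516) = 0.7544.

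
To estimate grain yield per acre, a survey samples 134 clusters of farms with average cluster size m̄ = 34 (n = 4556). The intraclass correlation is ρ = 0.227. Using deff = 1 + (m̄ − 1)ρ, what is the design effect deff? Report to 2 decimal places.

deff = 1 + (34 − 1)·0.227 = 1 + 7.491 = 8.491.

8.49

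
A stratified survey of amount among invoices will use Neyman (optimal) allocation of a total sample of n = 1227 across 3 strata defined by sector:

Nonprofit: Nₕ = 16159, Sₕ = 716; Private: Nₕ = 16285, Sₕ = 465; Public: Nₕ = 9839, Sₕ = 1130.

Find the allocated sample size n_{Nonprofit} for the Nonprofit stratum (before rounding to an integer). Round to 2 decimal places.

469.13

Neyman allocation: nₕ = n·NₕSₕ / Σⱼ NⱼSⱼ.
Σ NⱼSⱼ = 16159·716 + 16285·465 + 9839·1130 = 3.0260439 × 10^7.
n_{Nonprofit} = 1227·16159·716 / (3.0260439 × 10^7) = 469.13.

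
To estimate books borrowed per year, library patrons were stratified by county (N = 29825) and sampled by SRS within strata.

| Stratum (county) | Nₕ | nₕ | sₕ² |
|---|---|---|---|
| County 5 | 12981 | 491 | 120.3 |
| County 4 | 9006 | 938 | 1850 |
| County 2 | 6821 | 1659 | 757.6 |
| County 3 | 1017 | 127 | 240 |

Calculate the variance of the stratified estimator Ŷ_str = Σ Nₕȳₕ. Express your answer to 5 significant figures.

2.0082 × 10^8

Var(Ŷ_str) = Σₕ Nₕ²(1 − fₕ)sₕ²/nₕ.
County 5: 12981²·(1 − 491/12981)·120.3/491 = 3.972416 × 10^7.
County 4: 9006²·(1 − 938/9006)·1850/938 = 1.4330677 × 10^8.
County 2: 6821²·(1 − 1659/6821)·757.6/1659 = 1.6079022 × 10^7.
County 3: 1017²·(1 − 127/1017)·240/127 = 1.7104819 × 10^6.
Sum = 2.0082043 × 10^8.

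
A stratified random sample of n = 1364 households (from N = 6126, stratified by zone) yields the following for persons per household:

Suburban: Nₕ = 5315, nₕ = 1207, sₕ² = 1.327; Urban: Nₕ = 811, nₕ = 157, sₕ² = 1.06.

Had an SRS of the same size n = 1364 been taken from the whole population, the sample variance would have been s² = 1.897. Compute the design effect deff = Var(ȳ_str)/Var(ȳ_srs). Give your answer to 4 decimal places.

0.6799

Var(ȳ_str) = Σ Wₕ²(1−fₕ)sₕ²/nₕ with Wₕ = Nₕ/6126:
  Suburban: (5315/6126)²·(1−1207/5315)·1.327/1207 = 6.3965142 × 10^-4
  Urban: (811/6126)²·(1−157/811)·1.06/157 = 9.5422509 × 10^-5
  → Var(ȳ_str) = 7.3507393 × 10^-4.
Var(ȳ_srs) = (1 − 1364/6126)·1.897/1364 = 0.0010810987.
deff = (7.3507393 × 10^-4) / 0.0010810987 = 0.6799.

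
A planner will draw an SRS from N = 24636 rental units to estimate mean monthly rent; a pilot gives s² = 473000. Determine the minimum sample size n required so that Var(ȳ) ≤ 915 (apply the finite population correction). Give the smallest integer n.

507

Without fpc, n₀ = s²/D = 473000/915 = 516.9399.
With fpc, (1 − n/N)·s²/n ≤ D requires n ≥ n₀/(1 + n₀/N) = 516.9399/(1 + 516.9399/24636) = 506.3158.
Rounding up, n = 507.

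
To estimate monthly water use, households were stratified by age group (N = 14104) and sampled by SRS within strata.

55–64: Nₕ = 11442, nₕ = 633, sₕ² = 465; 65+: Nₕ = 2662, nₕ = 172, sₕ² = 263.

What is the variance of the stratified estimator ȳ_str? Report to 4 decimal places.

Var(ȳ_str) = Σₕ Wₕ²(1 − fₕ)sₕ²/nₕ with Wₕ = Nₕ/N, N = 14104.
55–64: Wₕ = 0.81125922; term = 0.81125922²·(1 − 0.05532250)·465/633 = 0.45672218.
65+: Wₕ = 0.18874078; term = 0.18874078²·(1 − 0.06461307)·263/172 = 0.050950694.
Sum = 0.50767287.

0.5077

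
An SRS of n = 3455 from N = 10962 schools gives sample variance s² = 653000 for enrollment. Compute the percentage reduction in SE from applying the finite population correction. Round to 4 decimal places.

f = n/N = 3455/10962 = 0.31517971.
SE_no-fpc = √(s²/n) = 13.74778; SE_fpc = √((1−f)s²/n) = 11.37682.
Ratio = √(1−f) = 0.82753869. Reduction = 100·(1 − 0.82753869) = 17.2461%.

17.2461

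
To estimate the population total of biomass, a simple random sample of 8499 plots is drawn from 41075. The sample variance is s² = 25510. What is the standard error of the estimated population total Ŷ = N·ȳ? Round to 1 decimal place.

Var(Ŷ) = N²·Var(ȳ) = N²·(1 − n/N)·s²/n.
f = 8499/41075 = 0.20691418; Var(ȳ) = 0.79308582·25510/8499 = 2.3804706.
Var(Ŷ) = 41075² · 2.3804706 = 4.0162244 × 10^9.
SE(Ŷ) = √(4.0162244 × 10^9) = 63373.7.

63373.7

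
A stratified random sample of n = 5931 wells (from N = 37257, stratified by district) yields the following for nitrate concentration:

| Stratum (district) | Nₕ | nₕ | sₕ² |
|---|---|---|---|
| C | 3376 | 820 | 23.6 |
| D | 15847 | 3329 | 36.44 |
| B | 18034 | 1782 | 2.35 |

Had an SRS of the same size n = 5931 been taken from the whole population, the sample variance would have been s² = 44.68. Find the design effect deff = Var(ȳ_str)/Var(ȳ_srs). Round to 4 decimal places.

Var(ȳ_str) = Σ Wₕ²(1−fₕ)sₕ²/nₕ with Wₕ = Nₕ/37257:
  C: (3376/37257)²·(1−820/3376)·23.6/820 = 1.7891456 × 10^-4
  D: (15847/37257)²·(1−3329/15847)·36.44/3329 = 0.0015643388
  B: (18034/37257)²·(1−1782/18034)·2.35/1782 = 2.7844747 × 10^-4
  → Var(ȳ_str) = 0.0020217008.
Var(ȳ_srs) = (1 − 5931/37257)·44.68/5931 = 0.0063340619.
deff = 0.0020217008 / 0.0063340619 = 0.3192.

0.3192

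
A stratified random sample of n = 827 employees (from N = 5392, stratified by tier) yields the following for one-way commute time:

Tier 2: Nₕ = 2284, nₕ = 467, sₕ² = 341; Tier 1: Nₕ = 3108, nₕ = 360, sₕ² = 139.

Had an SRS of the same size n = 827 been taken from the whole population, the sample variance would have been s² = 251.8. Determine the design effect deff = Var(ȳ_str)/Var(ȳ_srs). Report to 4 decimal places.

Var(ȳ_str) = Σ Wₕ²(1−fₕ)sₕ²/nₕ with Wₕ = Nₕ/5392:
  Tier 2: (2284/5392)²·(1−467/2284)·341/467 = 0.10422904
  Tier 1: (3108/5392)²·(1−360/3108)·139/360 = 0.11342539
  → Var(ȳ_str) = 0.21765443.
Var(ȳ_srs) = (1 − 827/5392)·251.8/827 = 0.25777519.
deff = 0.21765443 / 0.25777519 = 0.8444.

0.8444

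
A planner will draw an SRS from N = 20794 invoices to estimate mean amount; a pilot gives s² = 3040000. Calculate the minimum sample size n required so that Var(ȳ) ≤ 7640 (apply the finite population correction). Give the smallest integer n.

Without fpc, n₀ = s²/D = 3040000/7640 = 397.9058.
With fpc, (1 − n/N)·s²/n ≤ D requires n ≥ n₀/(1 + n₀/N) = 397.9058/(1 + 397.9058/20794) = 390.4346.
Rounding up, n = 391.

391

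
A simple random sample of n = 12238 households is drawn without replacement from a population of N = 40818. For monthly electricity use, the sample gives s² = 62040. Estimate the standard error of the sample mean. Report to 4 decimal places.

Under SRS without replacement, Var(ȳ) = (1 − f)·s²/n with f = n/N = 12238/40818 = 0.29981871.
Var(ȳ) = (1 − 0.29981871)·62040/12238 = 0.70018129·5.0694558 = 3.5495381.
SE(ȳ) = √(3.5495381) = 1.8840.

1.8840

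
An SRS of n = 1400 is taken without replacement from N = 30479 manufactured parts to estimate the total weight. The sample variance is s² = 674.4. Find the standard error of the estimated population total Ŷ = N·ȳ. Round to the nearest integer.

20663

Var(Ŷ) = N²·Var(ȳ) = N²·(1 − n/N)·s²/n.
f = 1400/30479 = 0.04593327; Var(ȳ) = 0.95406673·674.4/1400 = 0.45958758.
Var(Ŷ) = 30479² · 0.45958758 = 4.2694282 × 10^8.
SE(Ŷ) = √(4.2694282 × 10^8) = 20663.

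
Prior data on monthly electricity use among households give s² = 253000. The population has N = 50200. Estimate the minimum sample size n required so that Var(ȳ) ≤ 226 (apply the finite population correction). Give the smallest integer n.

1096

Without fpc, n₀ = s²/D = 253000/226 = 1119.4690.
With fpc, (1 − n/N)·s²/n ≤ D requires n ≥ n₀/(1 + n₀/N) = 1119.4690/(1 + 1119.4690/50200) = 1095.0492.
Rounding up, n = 1096.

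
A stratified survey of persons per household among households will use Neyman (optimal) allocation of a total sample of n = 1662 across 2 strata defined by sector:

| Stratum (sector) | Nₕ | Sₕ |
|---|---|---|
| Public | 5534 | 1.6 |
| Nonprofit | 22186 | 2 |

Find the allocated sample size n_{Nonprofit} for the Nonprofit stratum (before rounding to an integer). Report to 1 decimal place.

1385.5

Neyman allocation: nₕ = n·NₕSₕ / Σⱼ NⱼSⱼ.
Σ NⱼSⱼ = 5534·1.6 + 22186·2 = 53226.4.
n_{Nonprofit} = 1662·22186·2 / 53226.4 = 1385.5.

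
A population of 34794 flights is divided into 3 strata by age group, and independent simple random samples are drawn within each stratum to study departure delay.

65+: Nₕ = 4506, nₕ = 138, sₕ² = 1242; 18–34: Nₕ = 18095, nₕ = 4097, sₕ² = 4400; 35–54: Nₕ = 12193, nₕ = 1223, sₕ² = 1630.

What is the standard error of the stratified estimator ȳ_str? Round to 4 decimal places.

0.7199

Var(ȳ_str) = Σₕ Wₕ²(1 − fₕ)sₕ²/nₕ with Wₕ = Nₕ/N, N = 34794.
65+: Wₕ = 0.12950509; term = 0.12950509²·(1 − 0.03062583)·1242/138 = 0.14632132.
18–34: Wₕ = 0.52006093; term = 0.52006093²·(1 − 0.22641614)·4400/4097 = 0.22469974.
35–54: Wₕ = 0.35043398; term = 0.35043398²·(1 − 0.10030345)·1630/1223 = 0.14725486.
Sum = 0.51827592.
SE = √(0.51827592) = 0.7199.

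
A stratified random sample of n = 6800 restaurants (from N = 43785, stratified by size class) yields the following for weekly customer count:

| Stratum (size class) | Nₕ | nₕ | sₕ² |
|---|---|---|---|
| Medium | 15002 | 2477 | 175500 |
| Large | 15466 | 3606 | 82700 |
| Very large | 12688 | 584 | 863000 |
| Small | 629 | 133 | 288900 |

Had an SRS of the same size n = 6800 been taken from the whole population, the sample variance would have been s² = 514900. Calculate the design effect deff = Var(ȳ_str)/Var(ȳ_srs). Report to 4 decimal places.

Var(ȳ_str) = Σ Wₕ²(1−fₕ)sₕ²/nₕ with Wₕ = Nₕ/43785:
  Medium: (15002/43785)²·(1−2477/15002)·175500/2477 = 6.9442812
  Large: (15466/43785)²·(1−3606/15466)·82700/3606 = 2.1942786
  Very large: (12688/43785)²·(1−584/12688)·863000/584 = 118.37754
  Small: (629/43785)²·(1−133/629)·288900/133 = 0.35349031
  → Var(ȳ_str) = 127.86959.
Var(ȳ_srs) = (1 − 6800/43785)·514900/6800 = 63.960853.
deff = 127.86959 / 63.960853 = 1.9992.

1.9992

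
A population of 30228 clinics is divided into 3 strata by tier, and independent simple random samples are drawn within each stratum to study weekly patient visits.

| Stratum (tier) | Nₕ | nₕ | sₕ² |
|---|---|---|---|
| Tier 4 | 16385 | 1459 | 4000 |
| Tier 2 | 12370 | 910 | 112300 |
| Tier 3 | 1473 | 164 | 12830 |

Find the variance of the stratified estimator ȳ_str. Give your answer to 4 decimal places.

Var(ȳ_str) = Σₕ Wₕ²(1 − fₕ)sₕ²/nₕ with Wₕ = Nₕ/N, N = 30228.
Tier 4: Wₕ = 0.54204711; term = 0.54204711²·(1 − 0.08904486)·4000/1459 = 0.7337967.
Tier 2: Wₕ = 0.40922324; term = 0.40922324²·(1 − 0.07356508)·112300/910 = 19.145815.
Tier 3: Wₕ = 0.04872965; term = 0.04872965²·(1 − 0.11133741)·12830/164 = 0.16508453.
Sum = 20.044696.

20.0447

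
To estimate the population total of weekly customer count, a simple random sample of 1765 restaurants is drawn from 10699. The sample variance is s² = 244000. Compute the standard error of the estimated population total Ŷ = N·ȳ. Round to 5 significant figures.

Var(Ŷ) = N²·Var(ȳ) = N²·(1 − n/N)·s²/n.
f = 1765/10699 = 0.16496869; Var(ȳ) = 0.83503131·244000/1765 = 115.43776.
Var(Ŷ) = 10699² · 115.43776 = 1.3213999 × 10^10.
SE(Ŷ) = √(1.3213999 × 10^10) = 114950.

114950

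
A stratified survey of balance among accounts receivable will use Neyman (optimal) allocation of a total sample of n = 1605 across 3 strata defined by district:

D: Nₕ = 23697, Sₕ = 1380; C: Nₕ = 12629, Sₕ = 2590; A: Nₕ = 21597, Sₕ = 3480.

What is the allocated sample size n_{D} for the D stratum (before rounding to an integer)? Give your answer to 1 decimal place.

Neyman allocation: nₕ = n·NₕSₕ / Σⱼ NⱼSⱼ.
Σ NⱼSⱼ = 23697·1380 + 12629·2590 + 21597·3480 = 1.4056853 × 10^8.
n_{D} = 1605·23697·1380 / (1.4056853 × 10^8) = 373.4.

373.4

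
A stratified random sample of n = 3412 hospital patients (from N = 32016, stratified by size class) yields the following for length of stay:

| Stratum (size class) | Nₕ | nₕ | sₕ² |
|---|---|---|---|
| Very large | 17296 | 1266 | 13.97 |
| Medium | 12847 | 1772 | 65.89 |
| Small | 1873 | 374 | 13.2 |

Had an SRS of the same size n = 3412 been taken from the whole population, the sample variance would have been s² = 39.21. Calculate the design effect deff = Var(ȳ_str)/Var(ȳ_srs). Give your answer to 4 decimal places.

0.8028

Var(ȳ_str) = Σ Wₕ²(1−fₕ)sₕ²/nₕ with Wₕ = Nₕ/32016:
  Very large: (17296/32016)²·(1−1266/17296)·13.97/1266 = 0.0029847486
  Medium: (12847/32016)²·(1−1772/12847)·65.89/1772 = 0.0051613951
  Small: (1873/32016)²·(1−374/1873)·13.2/374 = 9.6673534 × 10^-5
  → Var(ȳ_str) = 0.0082428172.
Var(ȳ_srs) = (1 − 3412/32016)·39.21/3412 = 0.010267094.
deff = 0.0082428172 / 0.010267094 = 0.8028.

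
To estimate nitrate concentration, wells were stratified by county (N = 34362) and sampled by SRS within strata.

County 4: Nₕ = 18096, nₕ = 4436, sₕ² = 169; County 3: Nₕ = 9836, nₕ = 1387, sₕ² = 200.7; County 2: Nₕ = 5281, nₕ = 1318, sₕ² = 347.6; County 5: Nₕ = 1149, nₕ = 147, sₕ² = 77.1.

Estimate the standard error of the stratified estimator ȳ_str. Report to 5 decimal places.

0.15279

Var(ȳ_str) = Σₕ Wₕ²(1 − fₕ)sₕ²/nₕ with Wₕ = Nₕ/N, N = 34362.
County 4: Wₕ = 0.52662825; term = 0.52662825²·(1 − 0.24513705)·169/4436 = 0.007975751.
County 3: Wₕ = 0.28624644; term = 0.28624644²·(1 − 0.14101261)·200.7/1387 = 0.010184457.
County 2: Wₕ = 0.15368721; term = 0.15368721²·(1 − 0.24957394)·347.6/1318 = 0.0046746353.
County 5: Wₕ = 0.03343810; term = 0.03343810²·(1 − 0.12793734)·77.1/147 = 5.1140848 × 10^-4.
Sum = 0.023346252.
SE = √(0.023346252) = 0.15279.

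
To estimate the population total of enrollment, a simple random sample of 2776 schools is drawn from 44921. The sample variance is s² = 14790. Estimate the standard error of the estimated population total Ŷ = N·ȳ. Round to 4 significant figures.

Var(Ŷ) = N²·Var(ȳ) = N²·(1 − n/N)·s²/n.
f = 2776/44921 = 0.06179738; Var(ȳ) = 0.93820262·14790/2776 = 4.9985651.
Var(Ŷ) = 44921² · 4.9985651 = 1.0086586 × 10^10.
SE(Ŷ) = √(1.0086586 × 10^10) = 100400.

100400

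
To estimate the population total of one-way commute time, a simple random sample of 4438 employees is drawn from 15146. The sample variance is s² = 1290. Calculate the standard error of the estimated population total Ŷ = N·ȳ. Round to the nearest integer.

6866

Var(Ŷ) = N²·Var(ȳ) = N²·(1 − n/N)·s²/n.
f = 4438/15146 = 0.29301466; Var(ȳ) = 0.70698534·1290/4438 = 0.20550047.
Var(Ŷ) = 15146² · 0.20550047 = 4.7142078 × 10^7.
SE(Ŷ) = √(4.7142078 × 10^7) = 6866.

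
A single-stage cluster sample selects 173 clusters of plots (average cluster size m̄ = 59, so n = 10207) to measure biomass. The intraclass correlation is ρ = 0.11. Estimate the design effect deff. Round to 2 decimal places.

7.38

deff = 1 + (59 − 1)·0.11 = 1 + 6.38 = 7.38.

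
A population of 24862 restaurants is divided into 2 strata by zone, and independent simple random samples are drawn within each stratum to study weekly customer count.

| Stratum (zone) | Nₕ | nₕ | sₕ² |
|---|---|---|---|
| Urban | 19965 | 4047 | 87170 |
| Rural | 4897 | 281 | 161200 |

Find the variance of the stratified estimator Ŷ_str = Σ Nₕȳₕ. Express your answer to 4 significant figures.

Var(Ŷ_str) = Σₕ Nₕ²(1 − fₕ)sₕ²/nₕ.
Urban: 19965²·(1 − 4047/19965)·87170/4047 = 6.8452869 × 10^9.
Rural: 4897²·(1 − 281/4897)·161200/281 = 1.2967451 × 10^10.
Sum = 1.9812738 × 10^10.

1.981 × 10^10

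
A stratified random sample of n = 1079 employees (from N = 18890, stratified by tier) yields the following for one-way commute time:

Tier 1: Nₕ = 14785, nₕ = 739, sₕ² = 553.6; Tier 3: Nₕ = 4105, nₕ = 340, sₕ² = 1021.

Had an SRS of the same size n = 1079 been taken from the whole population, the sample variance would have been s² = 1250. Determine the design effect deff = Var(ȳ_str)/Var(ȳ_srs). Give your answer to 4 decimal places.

Var(ȳ_str) = Σ Wₕ²(1−fₕ)sₕ²/nₕ with Wₕ = Nₕ/18890:
  Tier 1: (14785/18890)²·(1−739/14785)·553.6/739 = 0.43597513
  Tier 3: (4105/18890)²·(1−340/4105)·1021/340 = 0.13006518
  → Var(ȳ_str) = 0.56604031.
Var(ȳ_srs) = (1 − 1079/18890)·1250/1079 = 1.0923075.
deff = 0.56604031 / 1.0923075 = 0.5182.

0.5182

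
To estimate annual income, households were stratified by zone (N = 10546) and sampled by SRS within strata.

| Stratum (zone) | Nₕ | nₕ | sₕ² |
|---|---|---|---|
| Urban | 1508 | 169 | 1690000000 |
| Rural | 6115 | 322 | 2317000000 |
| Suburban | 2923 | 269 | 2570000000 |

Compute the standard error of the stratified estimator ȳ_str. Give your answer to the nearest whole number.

Var(ȳ_str) = Σₕ Wₕ²(1 − fₕ)sₕ²/nₕ with Wₕ = Nₕ/N, N = 10546.
Urban: Wₕ = 0.14299260; term = 0.14299260²·(1 − 0.11206897)·1690000000/169 = 181554.24.
Rural: Wₕ = 0.57984070; term = 0.57984070²·(1 − 0.05265740)·2317000000/322 = 2.2918945 × 10^6.
Suburban: Wₕ = 0.27716670; term = 0.27716670²·(1 − 0.09202874)·2570000000/269 = 666400.08.
Sum = 3.1398488 × 10^6.
SE = √(3.1398488 × 10^6) = 1772.

1772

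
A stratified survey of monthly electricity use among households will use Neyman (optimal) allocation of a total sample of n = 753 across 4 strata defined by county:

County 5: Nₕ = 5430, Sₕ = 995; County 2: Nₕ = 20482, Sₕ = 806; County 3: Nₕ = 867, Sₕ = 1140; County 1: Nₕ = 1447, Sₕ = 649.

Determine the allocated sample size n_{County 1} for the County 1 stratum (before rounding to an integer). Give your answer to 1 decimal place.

29.7

Neyman allocation: nₕ = n·NₕSₕ / Σⱼ NⱼSⱼ.
Σ NⱼSⱼ = 5430·995 + 20482·806 + 867·1140 + 1447·649 = 2.3838825 × 10^7.
n_{County 1} = 753·1447·649 / (2.3838825 × 10^7) = 29.7.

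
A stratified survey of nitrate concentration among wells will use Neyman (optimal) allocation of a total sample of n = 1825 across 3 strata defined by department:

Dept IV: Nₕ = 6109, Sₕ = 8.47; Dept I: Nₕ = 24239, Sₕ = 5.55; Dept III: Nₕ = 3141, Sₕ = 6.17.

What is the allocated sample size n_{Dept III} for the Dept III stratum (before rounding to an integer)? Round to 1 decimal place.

Neyman allocation: nₕ = n·NₕSₕ / Σⱼ NⱼSⱼ.
Σ NⱼSⱼ = 6109·8.47 + 24239·5.55 + 3141·6.17 = 205649.65.
n_{Dept III} = 1825·3141·6.17 / 205649.65 = 172.0.

172.0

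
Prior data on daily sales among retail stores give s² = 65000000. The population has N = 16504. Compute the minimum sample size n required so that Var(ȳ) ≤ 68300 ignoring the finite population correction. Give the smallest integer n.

952

Without fpc, n₀ = s²/D = 65000000/68300 = 951.6837.
Rounding up, n = 952.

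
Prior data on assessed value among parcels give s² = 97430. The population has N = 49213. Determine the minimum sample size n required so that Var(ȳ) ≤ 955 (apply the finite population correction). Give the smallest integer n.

Without fpc, n₀ = s²/D = 97430/955 = 102.0209.
With fpc, (1 − n/N)·s²/n ≤ D requires n ≥ n₀/(1 + n₀/N) = 102.0209/(1 + 102.0209/49213) = 101.8098.
Rounding up, n = 102.

102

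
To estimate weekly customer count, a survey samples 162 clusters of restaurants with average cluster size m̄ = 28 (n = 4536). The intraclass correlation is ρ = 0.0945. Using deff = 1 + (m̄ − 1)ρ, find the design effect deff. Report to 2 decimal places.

deff = 1 + (28 − 1)·0.0945 = 1 + 2.5515 = 3.5515.

3.55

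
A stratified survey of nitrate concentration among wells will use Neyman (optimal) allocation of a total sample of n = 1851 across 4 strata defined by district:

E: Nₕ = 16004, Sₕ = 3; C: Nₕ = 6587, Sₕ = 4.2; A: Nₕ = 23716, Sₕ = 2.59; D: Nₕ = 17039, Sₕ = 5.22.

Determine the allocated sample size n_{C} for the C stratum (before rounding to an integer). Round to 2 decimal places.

226.54

Neyman allocation: nₕ = n·NₕSₕ / Σⱼ NⱼSⱼ.
Σ NⱼSⱼ = 16004·3 + 6587·4.2 + 23716·2.59 + 17039·5.22 = 226045.42.
n_{C} = 1851·6587·4.2 / 226045.42 = 226.54.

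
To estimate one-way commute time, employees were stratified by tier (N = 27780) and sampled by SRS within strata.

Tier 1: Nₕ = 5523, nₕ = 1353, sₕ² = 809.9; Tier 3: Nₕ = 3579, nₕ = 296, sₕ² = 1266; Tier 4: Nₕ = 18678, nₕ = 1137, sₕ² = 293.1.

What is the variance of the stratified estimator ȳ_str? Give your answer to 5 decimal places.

Var(ȳ_str) = Σₕ Wₕ²(1 − fₕ)sₕ²/nₕ with Wₕ = Nₕ/N, N = 27780.
Tier 1: Wₕ = 0.19881210; term = 0.19881210²·(1 − 0.24497556)·809.9/1353 = 0.017864062.
Tier 3: Wₕ = 0.12883369; term = 0.12883369²·(1 − 0.08270467)·1266/296 = 0.065119355.
Tier 4: Wₕ = 0.67235421; term = 0.67235421²·(1 − 0.06087376)·293.1/1137 = 0.10943988.
Sum = 0.1924233.

0.19242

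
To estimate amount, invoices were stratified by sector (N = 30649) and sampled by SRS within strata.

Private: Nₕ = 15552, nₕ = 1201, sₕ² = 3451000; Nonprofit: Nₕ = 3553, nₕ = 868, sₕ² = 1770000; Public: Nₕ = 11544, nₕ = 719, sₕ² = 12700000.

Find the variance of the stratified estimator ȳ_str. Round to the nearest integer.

Var(ȳ_str) = Σₕ Wₕ²(1 − fₕ)sₕ²/nₕ with Wₕ = Nₕ/N, N = 30649.
Private: Wₕ = 0.50742275; term = 0.50742275²·(1 − 0.07722479)·3451000/1201 = 682.71233.
Nonprofit: Wₕ = 0.11592548; term = 0.11592548²·(1 − 0.24430059)·1770000/868 = 20.709062.
Public: Wₕ = 0.37665177; term = 0.37665177²·(1 − 0.06228344)·12700000/719 = 2349.7758.
Sum = 3053.1972.

3053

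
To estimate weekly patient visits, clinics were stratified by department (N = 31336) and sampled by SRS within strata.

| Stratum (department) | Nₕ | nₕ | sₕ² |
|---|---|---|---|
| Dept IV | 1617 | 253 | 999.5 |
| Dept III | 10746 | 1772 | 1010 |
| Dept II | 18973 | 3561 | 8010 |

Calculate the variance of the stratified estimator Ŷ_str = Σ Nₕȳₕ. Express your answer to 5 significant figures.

7.2142 × 10^8

Var(Ŷ_str) = Σₕ Nₕ²(1 − fₕ)sₕ²/nₕ.
Dept IV: 1617²·(1 − 253/1617)·999.5/253 = 8.7133803 × 10^6.
Dept III: 10746²·(1 − 1772/10746)·1010/1772 = 5.4965547 × 10^7.
Dept II: 18973²·(1 − 3561/18973)·8010/3561 = 6.5774196 × 10^8.
Sum = 7.2142089 × 10^8.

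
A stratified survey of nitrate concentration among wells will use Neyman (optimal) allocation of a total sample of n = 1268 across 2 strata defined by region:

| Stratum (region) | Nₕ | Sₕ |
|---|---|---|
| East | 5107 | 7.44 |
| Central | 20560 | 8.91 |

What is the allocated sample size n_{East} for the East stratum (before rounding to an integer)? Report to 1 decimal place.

217.8

Neyman allocation: nₕ = n·NₕSₕ / Σⱼ NⱼSⱼ.
Σ NⱼSⱼ = 5107·7.44 + 20560·8.91 = 221185.68.
n_{East} = 1268·5107·7.44 / 221185.68 = 217.8.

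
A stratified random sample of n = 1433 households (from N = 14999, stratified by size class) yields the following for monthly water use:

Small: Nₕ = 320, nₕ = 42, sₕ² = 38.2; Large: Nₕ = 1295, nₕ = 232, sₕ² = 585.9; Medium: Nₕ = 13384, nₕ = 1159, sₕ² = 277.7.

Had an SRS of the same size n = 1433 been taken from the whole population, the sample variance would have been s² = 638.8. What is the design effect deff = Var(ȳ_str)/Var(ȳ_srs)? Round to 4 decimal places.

Var(ȳ_str) = Σ Wₕ²(1−fₕ)sₕ²/nₕ with Wₕ = Nₕ/14999:
  Small: (320/14999)²·(1−42/320)·38.2/42 = 3.5965345 × 10^-4
  Large: (1295/14999)²·(1−232/1295)·585.9/232 = 0.01545304
  Medium: (13384/14999)²·(1−1159/13384)·277.7/1159 = 0.17426197
  → Var(ȳ_str) = 0.19007466.
Var(ȳ_srs) = (1 − 1433/14999)·638.8/1433 = 0.40318858.
deff = 0.19007466 / 0.40318858 = 0.4714.

0.4714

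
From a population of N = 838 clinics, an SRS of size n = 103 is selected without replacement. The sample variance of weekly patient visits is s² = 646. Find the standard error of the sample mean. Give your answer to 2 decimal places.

2.35

Under SRS without replacement, Var(ȳ) = (1 − f)·s²/n with f = n/N = 103/838 = 0.12291169.
Var(ȳ) = (1 − 0.12291169)·646/103 = 0.87708831·6.2718447 = 5.5009616.
SE(ȳ) = √(5.5009616) = 2.35.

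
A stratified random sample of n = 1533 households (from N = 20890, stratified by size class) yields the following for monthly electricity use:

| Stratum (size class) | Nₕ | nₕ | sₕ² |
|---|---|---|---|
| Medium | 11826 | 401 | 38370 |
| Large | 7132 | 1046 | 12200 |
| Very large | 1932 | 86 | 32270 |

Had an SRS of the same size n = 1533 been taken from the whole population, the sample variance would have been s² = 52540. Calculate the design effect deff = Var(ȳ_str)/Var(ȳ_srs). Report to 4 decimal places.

1.0660

Var(ȳ_str) = Σ Wₕ²(1−fₕ)sₕ²/nₕ with Wₕ = Nₕ/20890:
  Medium: (11826/20890)²·(1−401/11826)·38370/401 = 29.625428
  Large: (7132/20890)²·(1−1046/7132)·12200/1046 = 1.1600977
  Very large: (1932/20890)²·(1−86/1932)·32270/86 = 3.0666376
  → Var(ȳ_str) = 33.852163.
Var(ȳ_srs) = (1 − 1533/20890)·52540/1533 = 31.757589.
deff = 33.852163 / 31.757589 = 1.0660.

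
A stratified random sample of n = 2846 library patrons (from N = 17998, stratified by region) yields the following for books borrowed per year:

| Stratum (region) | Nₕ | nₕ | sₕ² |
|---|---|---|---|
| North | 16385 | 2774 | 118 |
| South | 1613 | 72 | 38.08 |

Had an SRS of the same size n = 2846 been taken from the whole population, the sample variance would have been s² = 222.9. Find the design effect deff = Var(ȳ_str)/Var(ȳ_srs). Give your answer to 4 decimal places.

0.5057

Var(ȳ_str) = Σ Wₕ²(1−fₕ)sₕ²/nₕ with Wₕ = Nₕ/17998:
  North: (16385/17998)²·(1−2774/16385)·118/2774 = 0.029286234
  South: (1613/17998)²·(1−72/1613)·38.08/72 = 0.0040583823
  → Var(ȳ_str) = 0.033344616.
Var(ȳ_srs) = (1 − 2846/17998)·222.9/2846 = 0.06593574.
deff = 0.033344616 / 0.06593574 = 0.5057.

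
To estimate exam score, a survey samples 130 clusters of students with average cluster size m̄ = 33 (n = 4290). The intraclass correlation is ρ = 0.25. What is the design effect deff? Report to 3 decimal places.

deff = 1 + (33 − 1)·0.25 = 1 + 8 = 9.

9.000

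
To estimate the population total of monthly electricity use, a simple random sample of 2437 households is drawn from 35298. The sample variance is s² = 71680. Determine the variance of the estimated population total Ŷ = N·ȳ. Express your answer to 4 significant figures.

3.412 × 10^10

Var(Ŷ) = N²·Var(ȳ) = N²·(1 − n/N)·s²/n.
f = 2437/35298 = 0.06904074; Var(ȳ) = 0.93095926·71680/2437 = 27.382503.
Var(Ŷ) = 35298² · 27.382503 = 3.4117197 × 10^10.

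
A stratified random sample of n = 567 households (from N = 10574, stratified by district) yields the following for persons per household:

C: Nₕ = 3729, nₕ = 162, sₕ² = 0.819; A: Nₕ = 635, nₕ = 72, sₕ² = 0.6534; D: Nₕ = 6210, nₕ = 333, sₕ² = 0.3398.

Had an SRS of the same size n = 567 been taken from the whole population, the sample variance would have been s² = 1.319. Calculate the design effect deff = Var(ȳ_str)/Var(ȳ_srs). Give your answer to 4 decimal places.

Var(ȳ_str) = Σ Wₕ²(1−fₕ)sₕ²/nₕ with Wₕ = Nₕ/10574:
  C: (3729/10574)²·(1−162/3729)·0.819/162 = 6.0143094 × 10^-4
  A: (635/10574)²·(1−72/635)·0.6534/72 = 2.9016842 × 10^-5
  D: (6210/10574)²·(1−333/6210)·0.3398/333 = 3.3307944 × 10^-4
  → Var(ȳ_str) = 9.6352722 × 10^-4.
Var(ȳ_srs) = (1 − 567/10574)·1.319/567 = 0.0022015387.
deff = (9.6352722 × 10^-4) / 0.0022015387 = 0.4377.

0.4377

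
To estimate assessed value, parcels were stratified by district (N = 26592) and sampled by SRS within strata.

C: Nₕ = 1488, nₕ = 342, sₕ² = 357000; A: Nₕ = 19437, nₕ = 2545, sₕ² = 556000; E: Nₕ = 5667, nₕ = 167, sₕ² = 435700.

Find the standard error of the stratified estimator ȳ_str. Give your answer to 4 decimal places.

Var(ȳ_str) = Σₕ Wₕ²(1 − fₕ)sₕ²/nₕ with Wₕ = Nₕ/N, N = 26592.
C: Wₕ = 0.05595668; term = 0.05595668²·(1 − 0.22983871)·357000/342 = 2.5172576.
A: Wₕ = 0.73093412; term = 0.73093412²·(1 − 0.13093584)·556000/2545 = 101.43675.
E: Wₕ = 0.21310921; term = 0.21310921²·(1 − 0.02946885)·435700/167 = 114.9966.
Sum = 218.95061.
SE = √(218.95061) = 14.7970.

14.7970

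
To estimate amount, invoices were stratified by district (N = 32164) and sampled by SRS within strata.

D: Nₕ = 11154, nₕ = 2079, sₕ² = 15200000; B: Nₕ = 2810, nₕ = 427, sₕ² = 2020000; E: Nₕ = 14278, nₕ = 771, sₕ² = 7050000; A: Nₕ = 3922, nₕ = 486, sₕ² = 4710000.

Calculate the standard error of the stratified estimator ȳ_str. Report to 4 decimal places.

50.7624

Var(ȳ_str) = Σₕ Wₕ²(1 − fₕ)sₕ²/nₕ with Wₕ = Nₕ/N, N = 32164.
D: Wₕ = 0.34678523; term = 0.34678523²·(1 − 0.18639053)·15200000/2079 = 715.36266.
B: Wₕ = 0.08736476; term = 0.08736476²·(1 − 0.15195730)·2020000/427 = 30.620604.
E: Wₕ = 0.44391245; term = 0.44391245²·(1 − 0.05399916)·7050000/771 = 1704.5938.
A: Wₕ = 0.12193757; term = 0.12193757²·(1 − 0.12391637)·4710000/486 = 126.24241.
Sum = 2576.8195.
SE = √(2576.8195) = 50.7624.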